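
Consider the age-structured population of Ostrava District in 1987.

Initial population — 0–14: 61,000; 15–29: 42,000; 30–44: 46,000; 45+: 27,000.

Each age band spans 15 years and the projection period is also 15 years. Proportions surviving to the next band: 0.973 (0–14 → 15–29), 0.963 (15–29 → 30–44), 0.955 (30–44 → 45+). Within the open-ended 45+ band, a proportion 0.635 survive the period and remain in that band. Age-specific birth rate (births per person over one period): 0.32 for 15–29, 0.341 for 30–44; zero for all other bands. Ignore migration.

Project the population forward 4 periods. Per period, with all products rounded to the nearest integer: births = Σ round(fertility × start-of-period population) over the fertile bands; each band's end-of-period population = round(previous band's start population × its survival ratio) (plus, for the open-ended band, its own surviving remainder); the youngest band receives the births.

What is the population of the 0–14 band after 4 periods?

19514

After projecting period 1:
Births: 42000 × 0.32 = 13440, 46000 × 0.341 = 15686 — total 29126
15–29: 61000 × 0.973 = 59353
30–44: 42000 × 0.963 = 40446
45+: 46000 × 0.955 + 27000 × 0.635 = 43930 + 17145 = 61075
Population now: 0–14=29126, 15–29=59353, 30–44=40446, 45+=61075
After projecting period 2:
Births: 59353 × 0.32 = 18993, 40446 × 0.341 = 13792 — total 32785
15–29: 29126 × 0.973 = 28340
30–44: 59353 × 0.963 = 57157
45+: 40446 × 0.955 + 61075 × 0.635 = 38626 + 38783 = 77409
Population now: 0–14=32785, 15–29=28340, 30–44=57157, 45+=77409
After projecting period 3:
Births: 28340 × 0.32 = 9069, 57157 × 0.341 = 19491 — total 28560
15–29: 32785 × 0.973 = 31900
30–44: 28340 × 0.963 = 27291
45+: 57157 × 0.955 + 77409 × 0.635 = 54585 + 49155 = 103740
Population now: 0–14=28560, 15–29=31900, 30–44=27291, 45+=103740
After projecting period 4:
Births: 31900 × 0.32 = 10208, 27291 × 0.341 = 9306 — total 19514
15–29: 28560 × 0.973 = 27789
30–44: 31900 × 0.963 = 30720
45+: 27291 × 0.955 + 103740 × 0.635 = 26063 + 65875 = 91938
Population now: 0–14=19514, 15–29=27789, 30–44=30720, 45+=91938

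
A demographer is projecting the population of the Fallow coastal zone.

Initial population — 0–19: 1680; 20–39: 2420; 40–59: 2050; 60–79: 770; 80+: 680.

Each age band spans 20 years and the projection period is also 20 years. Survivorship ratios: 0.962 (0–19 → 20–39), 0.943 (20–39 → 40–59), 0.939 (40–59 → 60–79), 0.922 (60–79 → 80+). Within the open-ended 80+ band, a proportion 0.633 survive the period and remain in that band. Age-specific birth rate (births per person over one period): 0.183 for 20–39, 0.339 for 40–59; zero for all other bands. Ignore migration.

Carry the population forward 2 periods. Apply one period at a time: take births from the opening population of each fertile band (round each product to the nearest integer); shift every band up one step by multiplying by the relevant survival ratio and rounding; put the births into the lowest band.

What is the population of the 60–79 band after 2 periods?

Call the bands 1 to 5, youngest first.
Period 1:
Births: 2420 × 0.183 = 443 ; 2050 × 0.339 = 695 — total 1138
Band 2: 1680 × 0.962 = 1616
Band 3: 2420 × 0.943 = 2282
Band 4: 2050 × 0.939 = 1925
Band 5: 770 × 0.922 + 680 × 0.633 = 710 + 430 = 1140
Population now: 0–19=1138, 20–39=1616, 40–59=2282, 60–79=1925, 80+=1140
Period 2:
Births: 1616 × 0.183 = 296 ; 2282 × 0.339 = 774 — total 1070
Band 2: 1138 × 0.962 = 1095
Band 3: 1616 × 0.943 = 1524
Band 4: 2282 × 0.939 = 2143
Band 5: 1925 × 0.922 + 1140 × 0.633 = 1775 + 722 = 2497
Population now: 0–19=1070, 20–39=1095, 40–59=1524, 60–79=2143, 80+=2497

2143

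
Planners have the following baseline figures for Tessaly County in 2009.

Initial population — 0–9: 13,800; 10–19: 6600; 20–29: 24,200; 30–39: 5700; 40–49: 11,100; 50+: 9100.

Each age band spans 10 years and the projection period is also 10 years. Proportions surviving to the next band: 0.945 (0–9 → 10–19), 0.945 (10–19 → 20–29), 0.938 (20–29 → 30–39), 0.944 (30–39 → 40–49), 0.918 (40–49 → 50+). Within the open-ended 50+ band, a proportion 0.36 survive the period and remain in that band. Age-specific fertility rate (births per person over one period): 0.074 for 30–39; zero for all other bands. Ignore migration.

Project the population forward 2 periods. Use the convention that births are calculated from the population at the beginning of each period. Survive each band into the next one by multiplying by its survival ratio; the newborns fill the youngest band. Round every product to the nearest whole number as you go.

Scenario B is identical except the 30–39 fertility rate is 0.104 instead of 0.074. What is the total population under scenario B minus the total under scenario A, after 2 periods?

Call the groups 1 to 6, youngest first.
[period 1]
Births: 5700 × 0.074 = 422
Group 2: 13800 × 0.945 = 13041
Group 3: 6600 × 0.945 = 6237
Group 4: 24200 × 0.938 = 22700
Group 5: 5700 × 0.944 = 5381
Group 6: 11100 × 0.918 + 9100 × 0.36 = 10190 + 3276 = 13466
End of period: [422, 13041, 6237, 22700, 5381, 13466]
[period 2]
Births: 22700 × 0.074 = 1680
Group 2: 422 × 0.945 = 399
Group 3: 13041 × 0.945 = 12324
Group 4: 6237 × 0.938 = 5850
Group 5: 22700 × 0.944 = 21429
Group 6: 5381 × 0.918 + 13466 × 0.36 = 4940 + 4848 = 9788
End of period: [1680, 399, 12324, 5850, 21429, 9788]
Scenario A total after 2 periods: 51470
Scenario B projection —
[period 1]
Births: 5700 × 0.104 = 593
Group 2: 13800 × 0.945 = 13041
Group 3: 6600 × 0.945 = 6237
Group 4: 24200 × 0.938 = 22700
Group 5: 5700 × 0.944 = 5381
Group 6: 11100 × 0.918 + 9100 × 0.36 = 10190 + 3276 = 13466
End of period: [593, 13041, 6237, 22700, 5381, 13466]
[period 2]
Births: 22700 × 0.104 = 2361
Group 2: 593 × 0.945 = 560
Group 3: 13041 × 0.945 = 12324
Group 4: 6237 × 0.938 = 5850
Group 5: 22700 × 0.944 = 21429
Group 6: 5381 × 0.918 + 13466 × 0.36 = 4940 + 4848 = 9788
End of period: [2361, 560, 12324, 5850, 21429, 9788]
Scenario B total after 2 periods: 52312
Difference B − A = 52312 − 51470 = 842

842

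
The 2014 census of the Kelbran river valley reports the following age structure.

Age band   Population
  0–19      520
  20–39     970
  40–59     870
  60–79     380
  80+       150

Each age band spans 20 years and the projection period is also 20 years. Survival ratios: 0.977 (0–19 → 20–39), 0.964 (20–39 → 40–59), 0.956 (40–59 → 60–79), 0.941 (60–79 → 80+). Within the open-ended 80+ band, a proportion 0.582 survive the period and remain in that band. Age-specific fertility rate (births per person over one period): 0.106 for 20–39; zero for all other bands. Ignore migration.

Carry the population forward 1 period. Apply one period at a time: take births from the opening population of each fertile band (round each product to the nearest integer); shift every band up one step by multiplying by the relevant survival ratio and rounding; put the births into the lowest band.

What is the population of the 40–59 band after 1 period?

935

Call the bands 1 to 5, youngest first.
[period 1]
Births: 970 × 0.106 = 103
Band 2: 520 × 0.977 = 508
Band 3: 970 × 0.964 = 935
Band 4: 870 × 0.956 = 832
Band 5: 380 × 0.941 + 150 × 0.582 = 358 + 87 = 445
Giving 103 / 508 / 935 / 832 / 445.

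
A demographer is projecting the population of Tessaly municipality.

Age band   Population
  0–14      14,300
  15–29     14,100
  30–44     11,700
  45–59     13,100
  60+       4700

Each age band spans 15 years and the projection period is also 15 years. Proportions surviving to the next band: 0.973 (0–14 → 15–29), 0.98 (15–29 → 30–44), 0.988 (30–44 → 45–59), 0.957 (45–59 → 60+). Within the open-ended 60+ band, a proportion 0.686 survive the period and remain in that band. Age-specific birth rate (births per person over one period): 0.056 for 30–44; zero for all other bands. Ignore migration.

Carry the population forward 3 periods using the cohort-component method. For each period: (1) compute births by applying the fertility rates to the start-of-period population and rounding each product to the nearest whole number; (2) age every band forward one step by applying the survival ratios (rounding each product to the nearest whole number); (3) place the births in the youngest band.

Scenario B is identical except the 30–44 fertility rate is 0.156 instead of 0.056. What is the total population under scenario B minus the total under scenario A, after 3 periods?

3824

After projecting period 1:
Births: 11700 × 0.056 = 655
15–29: 14300 × 0.973 = 13914
30–44: 14100 × 0.98 = 13818
45–59: 11700 × 0.988 = 11560
60+: 13100 × 0.957 + 4700 × 0.686 = 12537 + 3224 = 15761
End of period: [655, 13914, 13818, 11560, 15761]
After projecting period 2:
Births: 13818 × 0.056 = 774
15–29: 655 × 0.973 = 637
30–44: 13914 × 0.98 = 13636
45–59: 13818 × 0.988 = 13652
60+: 11560 × 0.957 + 15761 × 0.686 = 11063 + 10812 = 21875
End of period: [774, 637, 13636, 13652, 21875]
After projecting period 3:
Births: 13636 × 0.056 = 764
15–29: 774 × 0.973 = 753
30–44: 637 × 0.98 = 624
45–59: 13636 × 0.988 = 13472
60+: 13652 × 0.957 + 21875 × 0.686 = 13065 + 15006 = 28071
End of period: [764, 753, 624, 13472, 28071]
Scenario A total after 3 periods: 43684
Scenario B projection —
After projecting period 1:
Births: 11700 × 0.156 = 1825
15–29: 14300 × 0.973 = 13914
30–44: 14100 × 0.98 = 13818
45–59: 11700 × 0.988 = 11560
60+: 13100 × 0.957 + 4700 × 0.686 = 12537 + 3224 = 15761
End of period: [1825, 13914, 13818, 11560, 15761]
After projecting period 2:
Births: 13818 × 0.156 = 2156
15–29: 1825 × 0.973 = 1776
30–44: 13914 × 0.98 = 13636
45–59: 13818 × 0.988 = 13652
60+: 11560 × 0.957 + 15761 × 0.686 = 11063 + 10812 = 21875
End of period: [2156, 1776, 13636, 13652, 21875]
After projecting period 3:
Births: 13636 × 0.156 = 2127
15–29: 2156 × 0.973 = 2098
30–44: 1776 × 0.98 = 1740
45–59: 13636 × 0.988 = 13472
60+: 13652 × 0.957 + 21875 × 0.686 = 13065 + 15006 = 28071
End of period: [2127, 2098, 1740, 13472, 28071]
Scenario B total after 3 periods: 47508
Difference B − A = 47508 − 43684 = 3824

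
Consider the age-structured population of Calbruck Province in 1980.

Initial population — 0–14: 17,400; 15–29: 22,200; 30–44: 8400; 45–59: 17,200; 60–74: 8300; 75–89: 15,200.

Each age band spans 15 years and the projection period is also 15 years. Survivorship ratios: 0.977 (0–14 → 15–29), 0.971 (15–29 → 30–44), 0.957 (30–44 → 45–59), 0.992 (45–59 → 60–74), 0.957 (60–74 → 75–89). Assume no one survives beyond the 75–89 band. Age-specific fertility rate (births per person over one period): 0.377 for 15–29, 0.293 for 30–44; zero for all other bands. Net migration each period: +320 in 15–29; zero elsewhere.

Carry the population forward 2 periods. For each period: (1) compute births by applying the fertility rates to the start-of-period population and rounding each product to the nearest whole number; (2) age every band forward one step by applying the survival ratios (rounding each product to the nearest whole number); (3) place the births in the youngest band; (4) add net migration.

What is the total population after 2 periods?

After projecting period 1:
Births: 22200 × 0.377 = 8369 ; 8400 × 0.293 = 2461 → 10830
15–29: 17400 × 0.977 = 17000
30–44: 22200 × 0.971 = 21556
45–59: 8400 × 0.957 = 8039
60–74: 17200 × 0.992 = 17062
75–89: 8300 × 0.957 = 7943
Net migration: 15–29 + 320 → 17320
→ [10830, 17320, 21556, 8039, 17062, 7943]
After projecting period 2:
Births: 17320 × 0.377 = 6530 ; 21556 × 0.293 = 6316 → 12846
15–29: 10830 × 0.977 = 10581
30–44: 17320 × 0.971 = 16818
45–59: 21556 × 0.957 = 20629
60–74: 8039 × 0.992 = 7975
75–89: 17062 × 0.957 = 16328
Net migration: 15–29 + 320 → 10901
→ [12846, 10901, 16818, 20629, 7975, 16328]
Total after period 2: 12846 + 10901 + 16818 + 20629 + 7975 + 16328 = 85497

85497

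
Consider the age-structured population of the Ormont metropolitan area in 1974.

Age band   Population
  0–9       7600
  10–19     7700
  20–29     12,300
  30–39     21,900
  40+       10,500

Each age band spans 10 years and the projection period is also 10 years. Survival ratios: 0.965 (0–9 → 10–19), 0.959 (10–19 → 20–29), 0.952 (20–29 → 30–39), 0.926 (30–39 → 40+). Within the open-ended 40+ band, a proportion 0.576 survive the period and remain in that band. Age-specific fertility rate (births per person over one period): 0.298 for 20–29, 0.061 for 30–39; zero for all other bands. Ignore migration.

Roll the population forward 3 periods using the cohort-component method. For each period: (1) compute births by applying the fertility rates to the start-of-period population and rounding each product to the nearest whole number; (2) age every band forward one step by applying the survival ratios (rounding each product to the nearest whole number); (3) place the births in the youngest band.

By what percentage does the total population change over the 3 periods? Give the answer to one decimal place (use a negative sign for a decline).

-36.4

Period 1:
Births: 12300 * 0.298 = 3665 ; 21900 * 0.061 = 1336 ⇒ total 5001
10–19: 7600 * 0.965 = 7334
20–29: 7700 * 0.959 = 7384
30–39: 12300 * 0.952 = 11710
40+: 21900 * 0.926 + 10500 * 0.576 = 20279 + 6048 = 26327
Giving 5001 / 7334 / 7384 / 11710 / 26327.
Period 2:
Births: 7384 * 0.298 = 2200 ; 11710 * 0.061 = 714 ⇒ total 2914
10–19: 5001 * 0.965 = 4826
20–29: 7334 * 0.959 = 7033
30–39: 7384 * 0.952 = 7030
40+: 11710 * 0.926 + 26327 * 0.576 = 10843 + 15164 = 26007
Giving 2914 / 4826 / 7033 / 7030 / 26007.
Period 3:
Births: 7033 * 0.298 = 2096 ; 7030 * 0.061 = 429 ⇒ total 2525
10–19: 2914 * 0.965 = 2812
20–29: 4826 * 0.959 = 4628
30–39: 7033 * 0.952 = 6695
40+: 7030 * 0.926 + 26007 * 0.576 = 6510 + 14980 = 21490
Giving 2525 / 2812 / 4628 / 6695 / 21490.
Total: 60000 → 38150; change = -21850; percentage change = -36.4%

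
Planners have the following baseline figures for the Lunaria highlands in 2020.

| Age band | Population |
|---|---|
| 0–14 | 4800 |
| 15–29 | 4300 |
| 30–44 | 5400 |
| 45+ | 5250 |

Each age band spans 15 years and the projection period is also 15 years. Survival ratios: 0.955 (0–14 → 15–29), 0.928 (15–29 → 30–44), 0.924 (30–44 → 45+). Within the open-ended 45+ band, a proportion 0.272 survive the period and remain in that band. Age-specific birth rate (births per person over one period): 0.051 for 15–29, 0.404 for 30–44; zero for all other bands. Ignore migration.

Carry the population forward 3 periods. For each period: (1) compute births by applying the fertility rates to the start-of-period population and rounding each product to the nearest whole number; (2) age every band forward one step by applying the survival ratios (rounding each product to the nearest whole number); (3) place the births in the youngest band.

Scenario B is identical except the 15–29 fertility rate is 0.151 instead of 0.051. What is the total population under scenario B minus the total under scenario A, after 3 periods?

Numbering the bands 1..4 from youngest to oldest:
After projecting period 1:
Births: 4300 × 0.051 = 219  |  5400 × 0.404 = 2182 ⇒ total 2401
Band 2: 4800 × 0.955 = 4584
Band 3: 4300 × 0.928 = 3990
Band 4: 5400 × 0.924 + 5250 × 0.272 = 4990 + 1428 = 6418
Population now: 0–14=2401, 15–29=4584, 30–44=3990, 45+=6418
After projecting period 2:
Births: 4584 × 0.051 = 234  |  3990 × 0.404 = 1612 ⇒ total 1846
Band 2: 2401 × 0.955 = 2293
Band 3: 4584 × 0.928 = 4254
Band 4: 3990 × 0.924 + 6418 × 0.272 = 3687 + 1746 = 5433
Population now: 0–14=1846, 15–29=2293, 30–44=4254, 45+=5433
After projecting period 3:
Births: 2293 × 0.051 = 117  |  4254 × 0.404 = 1719 ⇒ total 1836
Band 2: 1846 × 0.955 = 1763
Band 3: 2293 × 0.928 = 2128
Band 4: 4254 × 0.924 + 5433 × 0.272 = 3931 + 1478 = 5409
Population now: 0–14=1836, 15–29=1763, 30–44=2128, 45+=5409
Scenario A total after 3 periods: 11136
Scenario B projection —
After projecting period 1:
Births: 4300 × 0.151 = 649  |  5400 × 0.404 = 2182 ⇒ total 2831
Band 2: 4800 × 0.955 = 4584
Band 3: 4300 × 0.928 = 3990
Band 4: 5400 × 0.924 + 5250 × 0.272 = 4990 + 1428 = 6418
Population now: 0–14=2831, 15–29=4584, 30–44=3990, 45+=6418
After projecting period 2:
Births: 4584 × 0.151 = 692  |  3990 × 0.404 = 1612 ⇒ total 2304
Band 2: 2831 × 0.955 = 2704
Band 3: 4584 × 0.928 = 4254
Band 4: 3990 × 0.924 + 6418 × 0.272 = 3687 + 1746 = 5433
Population now: 0–14=2304, 15–29=2704, 30–44=4254, 45+=5433
After projecting period 3:
Births: 2704 × 0.151 = 408  |  4254 × 0.404 = 1719 ⇒ total 2127
Band 2: 2304 × 0.955 = 2200
Band 3: 2704 × 0.928 = 2509
Band 4: 4254 × 0.924 + 5433 × 0.272 = 3931 + 1478 = 5409
Population now: 0–14=2127, 15–29=2200, 30–44=2509, 45+=5409
Scenario B total after 3 periods: 12245
Difference B − A = 12245 − 11136 = 1109

1109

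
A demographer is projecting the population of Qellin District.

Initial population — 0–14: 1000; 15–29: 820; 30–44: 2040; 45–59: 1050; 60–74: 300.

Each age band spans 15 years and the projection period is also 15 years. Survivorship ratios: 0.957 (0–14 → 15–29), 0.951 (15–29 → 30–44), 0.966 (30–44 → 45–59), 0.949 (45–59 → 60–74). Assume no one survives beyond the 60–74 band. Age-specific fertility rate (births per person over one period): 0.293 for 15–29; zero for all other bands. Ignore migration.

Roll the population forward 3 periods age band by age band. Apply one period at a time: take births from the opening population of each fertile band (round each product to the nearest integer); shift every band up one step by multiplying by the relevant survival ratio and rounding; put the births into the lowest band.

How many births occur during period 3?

67

After projecting period 1:
Births: 820 × 0.293 = 240
15–29: 1000 × 0.957 = 957
30–44: 820 × 0.951 = 780
45–59: 2040 × 0.966 = 1971
60–74: 1050 × 0.949 = 996
Population now: 0–14=240, 15–29=957, 30–44=780, 45–59=1971, 60–74=996
After projecting period 2:
Births: 957 × 0.293 = 280
15–29: 240 × 0.957 = 230
30–44: 957 × 0.951 = 910
45–59: 780 × 0.966 = 753
60–74: 1971 × 0.949 = 1870
Population now: 0–14=280, 15–29=230, 30–44=910, 45–59=753, 60–74=1870
After projecting period 3:
Births: 230 × 0.293 = 67
15–29: 280 × 0.957 = 268
30–44: 230 × 0.951 = 219
45–59: 910 × 0.966 = 879
60–74: 753 × 0.949 = 715
Population now: 0–14=67, 15–29=268, 30–44=219, 45–59=879, 60–74=715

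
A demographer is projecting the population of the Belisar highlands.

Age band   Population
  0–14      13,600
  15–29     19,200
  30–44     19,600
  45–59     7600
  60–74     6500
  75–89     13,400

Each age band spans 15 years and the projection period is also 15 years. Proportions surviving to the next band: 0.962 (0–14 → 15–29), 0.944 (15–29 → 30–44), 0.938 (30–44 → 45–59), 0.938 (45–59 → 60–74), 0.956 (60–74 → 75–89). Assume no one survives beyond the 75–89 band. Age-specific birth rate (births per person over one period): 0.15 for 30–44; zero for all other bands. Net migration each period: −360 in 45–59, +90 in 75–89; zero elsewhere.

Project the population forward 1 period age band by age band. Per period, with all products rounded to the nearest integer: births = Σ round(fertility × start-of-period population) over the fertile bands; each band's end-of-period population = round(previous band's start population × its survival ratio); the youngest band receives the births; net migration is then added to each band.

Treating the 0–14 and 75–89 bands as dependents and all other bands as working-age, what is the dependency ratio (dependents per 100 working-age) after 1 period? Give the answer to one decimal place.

[period 1]
Births: 19600 × 0.15 = 2940
15–29: 13600 × 0.962 = 13083
30–44: 19200 × 0.944 = 18125
45–59: 19600 × 0.938 = 18385
60–74: 7600 × 0.938 = 7129
75–89: 6500 × 0.956 = 6214
Net migration: 45–59 − 360 → 18025; 75–89 + 90 → 6304
End of period: [2940, 13083, 18125, 18025, 7129, 6304]
Dependents (band 0–14 + band 75–89) = 2940 + 6304 = 9244; working-age = 56362; ratio = 9244/56362 × 100 = 16.4

16.4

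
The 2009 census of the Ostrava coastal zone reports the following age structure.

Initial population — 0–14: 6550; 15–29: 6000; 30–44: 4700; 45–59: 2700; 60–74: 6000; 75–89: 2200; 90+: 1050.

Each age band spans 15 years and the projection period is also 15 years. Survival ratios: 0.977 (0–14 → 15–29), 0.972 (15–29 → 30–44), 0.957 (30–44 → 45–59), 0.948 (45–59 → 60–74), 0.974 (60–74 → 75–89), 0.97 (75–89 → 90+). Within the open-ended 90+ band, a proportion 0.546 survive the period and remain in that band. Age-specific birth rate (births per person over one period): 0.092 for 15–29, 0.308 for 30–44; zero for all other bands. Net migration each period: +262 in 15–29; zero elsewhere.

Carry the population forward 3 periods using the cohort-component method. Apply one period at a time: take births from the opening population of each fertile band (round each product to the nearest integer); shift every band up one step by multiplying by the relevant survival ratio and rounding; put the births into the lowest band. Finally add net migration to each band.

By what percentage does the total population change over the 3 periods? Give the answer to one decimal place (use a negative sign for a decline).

-0.9

Let group 1 be 0–14 through group 7 = 90+.
Period 1.
Births: 6000 × 0.092 = 552  |  4700 × 0.308 = 1448 → total 2000
Group 2: 6550 × 0.977 = 6399
Group 3: 6000 × 0.972 = 5832
Group 4: 4700 × 0.957 = 4498
Group 5: 2700 × 0.948 = 2560
Group 6: 6000 × 0.974 = 5844
Group 7: 2200 × 0.97 + 1050 × 0.546 = 2134 + 573 = 2707
Net migration: Group 2 + 262 → 6661
→ [2000, 6661, 5832, 4498, 2560, 5844, 2707]
Period 2.
Births: 6661 × 0.092 = 613  |  5832 × 0.308 = 1796 → total 2409
Group 2: 2000 × 0.977 = 1954
Group 3: 6661 × 0.972 = 6474
Group 4: 5832 × 0.957 = 5581
Group 5: 4498 × 0.948 = 4264
Group 6: 2560 × 0.974 = 2493
Group 7: 5844 × 0.97 + 2707 × 0.546 = 5669 + 1478 = 7147
Net migration: Group 2 + 262 → 2216
→ [2409, 2216, 6474, 5581, 4264, 2493, 7147]
Period 3.
Births: 2216 × 0.092 = 204  |  6474 × 0.308 = 1994 → total 2198
Group 2: 2409 × 0.977 = 2354
Group 3: 2216 × 0.972 = 2154
Group 4: 6474 × 0.957 = 6196
Group 5: 5581 × 0.948 = 5291
Group 6: 4264 × 0.974 = 4153
Group 7: 2493 × 0.97 + 7147 × 0.546 = 2418 + 3902 = 6320
Net migration: Group 2 + 262 → 2616
→ [2198, 2616, 2154, 6196, 5291, 4153, 6320]
Total: 29200 → 28928; change = -272; percentage change = -0.9%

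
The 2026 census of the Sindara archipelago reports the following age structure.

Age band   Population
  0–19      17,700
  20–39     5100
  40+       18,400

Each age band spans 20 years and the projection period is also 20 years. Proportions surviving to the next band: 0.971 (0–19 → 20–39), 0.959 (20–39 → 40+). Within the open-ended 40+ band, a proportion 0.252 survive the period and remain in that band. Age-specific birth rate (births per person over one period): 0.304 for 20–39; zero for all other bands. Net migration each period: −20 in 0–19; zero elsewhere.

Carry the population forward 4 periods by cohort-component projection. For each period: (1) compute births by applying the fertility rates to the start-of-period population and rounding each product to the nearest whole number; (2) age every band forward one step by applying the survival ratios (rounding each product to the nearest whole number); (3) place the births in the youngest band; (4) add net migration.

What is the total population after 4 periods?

Period 1.
Births: 5100 * 0.304 = 1550
20–39: 17700 * 0.971 = 17187
40+: 5100 * 0.959 + 18400 * 0.252 = 4891 + 4637 = 9528
Net migration: 0–19 − 20 → 1530
→ [1530, 17187, 9528]
Period 2.
Births: 17187 * 0.304 = 5225
20–39: 1530 * 0.971 = 1486
40+: 17187 * 0.959 + 9528 * 0.252 = 16482 + 2401 = 18883
Net migration: 0–19 − 20 → 5205
→ [5205, 1486, 18883]
Period 3.
Births: 1486 * 0.304 = 452
20–39: 5205 * 0.971 = 5054
40+: 1486 * 0.959 + 18883 * 0.252 = 1425 + 4759 = 6184
Net migration: 0–19 − 20 → 432
→ [432, 5054, 6184]
Period 4.
Births: 5054 * 0.304 = 1536
20–39: 432 * 0.971 = 419
40+: 5054 * 0.959 + 6184 * 0.252 = 4847 + 1558 = 6405
Net migration: 0–19 − 20 → 1516
→ [1516, 419, 6405]
Total after period 4: 1516 + 419 + 6405 = 8340

8340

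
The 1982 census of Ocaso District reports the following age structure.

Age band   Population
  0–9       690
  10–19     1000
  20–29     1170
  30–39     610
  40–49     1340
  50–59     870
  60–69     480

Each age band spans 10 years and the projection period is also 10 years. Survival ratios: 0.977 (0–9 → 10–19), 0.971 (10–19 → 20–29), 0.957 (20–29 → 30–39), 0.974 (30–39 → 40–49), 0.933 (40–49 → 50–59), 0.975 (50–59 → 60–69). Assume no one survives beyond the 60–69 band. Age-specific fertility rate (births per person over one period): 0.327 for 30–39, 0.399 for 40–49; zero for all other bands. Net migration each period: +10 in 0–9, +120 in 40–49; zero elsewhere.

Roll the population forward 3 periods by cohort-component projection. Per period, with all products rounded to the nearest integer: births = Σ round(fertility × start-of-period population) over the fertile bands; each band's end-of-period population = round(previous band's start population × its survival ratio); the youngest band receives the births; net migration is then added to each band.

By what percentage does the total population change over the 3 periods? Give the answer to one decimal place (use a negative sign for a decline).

Period 1.
Births: 610 * 0.327 = 199, 1340 * 0.399 = 535 → total 734
10–19: 690 * 0.977 = 674
20–29: 1000 * 0.971 = 971
30–39: 1170 * 0.957 = 1120
40–49: 610 * 0.974 = 594
50–59: 1340 * 0.933 = 1250
60–69: 870 * 0.975 = 848
Net migration: 0–9 + 10 → 744; 40–49 + 120 → 714
→ [744, 674, 971, 1120, 714, 1250, 848]
Period 2.
Births: 1120 * 0.327 = 366, 714 * 0.399 = 285 → total 651
10–19: 744 * 0.977 = 727
20–29: 674 * 0.971 = 654
30–39: 971 * 0.957 = 929
40–49: 1120 * 0.974 = 1091
50–59: 714 * 0.933 = 666
60–69: 1250 * 0.975 = 1219
Net migration: 0–9 + 10 → 661; 40–49 + 120 → 1211
→ [661, 727, 654, 929, 1211, 666, 1219]
Period 3.
Births: 929 * 0.327 = 304, 1211 * 0.399 = 483 → total 787
10–19: 661 * 0.977 = 646
20–29: 727 * 0.971 = 706
30–39: 654 * 0.957 = 626
40–49: 929 * 0.974 = 905
50–59: 1211 * 0.933 = 1130
60–69: 666 * 0.975 = 649
Net migration: 0–9 + 10 → 797; 40–49 + 120 → 1025
→ [797, 646, 706, 626, 1025, 1130, 649]
Total: 6160 → 5579; change = -581; percentage change = -9.4%

-9.4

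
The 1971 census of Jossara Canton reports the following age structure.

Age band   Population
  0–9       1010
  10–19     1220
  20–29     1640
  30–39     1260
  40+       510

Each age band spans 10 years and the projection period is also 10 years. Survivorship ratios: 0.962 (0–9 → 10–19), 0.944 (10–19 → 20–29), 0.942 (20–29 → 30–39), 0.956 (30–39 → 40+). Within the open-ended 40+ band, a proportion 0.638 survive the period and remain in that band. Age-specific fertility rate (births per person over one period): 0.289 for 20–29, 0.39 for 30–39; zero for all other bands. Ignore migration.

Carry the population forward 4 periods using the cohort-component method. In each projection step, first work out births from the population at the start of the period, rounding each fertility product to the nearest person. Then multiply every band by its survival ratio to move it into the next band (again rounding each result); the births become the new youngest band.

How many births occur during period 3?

688

— Period 1 —
Births: 1640 × 0.289 = 474, 1260 × 0.39 = 491 → total 965
10–19: 1010 × 0.962 = 972
20–29: 1220 × 0.944 = 1152
30–39: 1640 × 0.942 = 1545
40+: 1260 × 0.956 + 510 × 0.638 = 1205 + 325 = 1530
End of period: [965, 972, 1152, 1545, 1530]
— Period 2 —
Births: 1152 × 0.289 = 333, 1545 × 0.39 = 603 → total 936
10–19: 965 × 0.962 = 928
20–29: 972 × 0.944 = 918
30–39: 1152 × 0.942 = 1085
40+: 1545 × 0.956 + 1530 × 0.638 = 1477 + 976 = 2453
End of period: [936, 928, 918, 1085, 2453]
— Period 3 —
Births: 918 × 0.289 = 265, 1085 × 0.39 = 423 → total 688
10–19: 936 × 0.962 = 900
20–29: 928 × 0.944 = 876
30–39: 918 × 0.942 = 865
40+: 1085 × 0.956 + 2453 × 0.638 = 1037 + 1565 = 2602
End of period: [688, 900, 876, 865, 2602]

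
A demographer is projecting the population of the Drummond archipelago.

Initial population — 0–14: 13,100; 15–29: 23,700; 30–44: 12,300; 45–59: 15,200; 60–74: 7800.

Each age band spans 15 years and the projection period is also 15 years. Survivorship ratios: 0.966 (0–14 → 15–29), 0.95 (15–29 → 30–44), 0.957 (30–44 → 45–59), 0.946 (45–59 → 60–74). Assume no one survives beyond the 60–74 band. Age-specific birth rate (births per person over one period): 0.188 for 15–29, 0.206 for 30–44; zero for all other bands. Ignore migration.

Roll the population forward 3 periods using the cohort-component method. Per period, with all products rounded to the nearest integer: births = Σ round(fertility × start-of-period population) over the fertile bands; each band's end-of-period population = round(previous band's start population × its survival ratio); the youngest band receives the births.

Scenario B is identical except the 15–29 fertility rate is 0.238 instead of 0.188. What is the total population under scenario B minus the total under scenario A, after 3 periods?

2310

[period 1]
Births: 23700 * 0.188 = 4456, 12300 * 0.206 = 2534 — total 6990
15–29: 13100 * 0.966 = 12655
30–44: 23700 * 0.95 = 22515
45–59: 12300 * 0.957 = 11771
60–74: 15200 * 0.946 = 14379
Population now: 0–14=6990, 15–29=12655, 30–44=22515, 45–59=11771, 60–74=14379
[period 2]
Births: 12655 * 0.188 = 2379, 22515 * 0.206 = 4638 — total 7017
15–29: 6990 * 0.966 = 6752
30–44: 12655 * 0.95 = 12022
45–59: 22515 * 0.957 = 21547
60–74: 11771 * 0.946 = 11135
Population now: 0–14=7017, 15–29=6752, 30–44=12022, 45–59=21547, 60–74=11135
[period 3]
Births: 6752 * 0.188 = 1269, 12022 * 0.206 = 2477 — total 3746
15–29: 7017 * 0.966 = 6778
30–44: 6752 * 0.95 = 6414
45–59: 12022 * 0.957 = 11505
60–74: 21547 * 0.946 = 20383
Population now: 0–14=3746, 15–29=6778, 30–44=6414, 45–59=11505, 60–74=20383
Scenario A total after 3 periods: 48826
Scenario B projection —
[period 1]
Births: 23700 * 0.238 = 5641, 12300 * 0.206 = 2534 — total 8175
15–29: 13100 * 0.966 = 12655
30–44: 23700 * 0.95 = 22515
45–59: 12300 * 0.957 = 11771
60–74: 15200 * 0.946 = 14379
Population now: 0–14=8175, 15–29=12655, 30–44=22515, 45–59=11771, 60–74=14379
[period 2]
Births: 12655 * 0.238 = 3012, 22515 * 0.206 = 4638 — total 7650
15–29: 8175 * 0.966 = 7897
30–44: 12655 * 0.95 = 12022
45–59: 22515 * 0.957 = 21547
60–74: 11771 * 0.946 = 11135
Population now: 0–14=7650, 15–29=7897, 30–44=12022, 45–59=21547, 60–74=11135
[period 3]
Births: 7897 * 0.238 = 1879, 12022 * 0.206 = 2477 — total 4356
15–29: 7650 * 0.966 = 7390
30–44: 7897 * 0.95 = 7502
45–59: 12022 * 0.957 = 11505
60–74: 21547 * 0.946 = 20383
Population now: 0–14=4356, 15–29=7390, 30–44=7502, 45–59=11505, 60–74=20383
Scenario B total after 3 periods: 51136
Difference B − A = 51136 − 48826 = 2310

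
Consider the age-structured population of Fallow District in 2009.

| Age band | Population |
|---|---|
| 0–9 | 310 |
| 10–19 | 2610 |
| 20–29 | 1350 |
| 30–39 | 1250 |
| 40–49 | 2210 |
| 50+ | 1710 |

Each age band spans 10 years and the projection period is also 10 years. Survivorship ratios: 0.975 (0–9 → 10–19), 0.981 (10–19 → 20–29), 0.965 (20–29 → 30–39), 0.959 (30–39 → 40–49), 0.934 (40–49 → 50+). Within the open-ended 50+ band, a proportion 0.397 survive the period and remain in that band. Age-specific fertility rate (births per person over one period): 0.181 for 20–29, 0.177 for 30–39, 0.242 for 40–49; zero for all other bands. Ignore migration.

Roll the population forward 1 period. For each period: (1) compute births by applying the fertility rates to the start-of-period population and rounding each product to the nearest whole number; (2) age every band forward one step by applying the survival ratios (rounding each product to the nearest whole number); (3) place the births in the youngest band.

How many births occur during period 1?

1000

After projecting period 1:
Births: 1350 × 0.181 = 244  |  1250 × 0.177 = 221  |  2210 × 0.242 = 535 — total 1000
10–19: 310 × 0.975 = 302
20–29: 2610 × 0.981 = 2560
30–39: 1350 × 0.965 = 1303
40–49: 1250 × 0.959 = 1199
50+: 2210 × 0.934 + 1710 × 0.397 = 2064 + 679 = 2743
→ [1000, 302, 2560, 1303, 1199, 2743]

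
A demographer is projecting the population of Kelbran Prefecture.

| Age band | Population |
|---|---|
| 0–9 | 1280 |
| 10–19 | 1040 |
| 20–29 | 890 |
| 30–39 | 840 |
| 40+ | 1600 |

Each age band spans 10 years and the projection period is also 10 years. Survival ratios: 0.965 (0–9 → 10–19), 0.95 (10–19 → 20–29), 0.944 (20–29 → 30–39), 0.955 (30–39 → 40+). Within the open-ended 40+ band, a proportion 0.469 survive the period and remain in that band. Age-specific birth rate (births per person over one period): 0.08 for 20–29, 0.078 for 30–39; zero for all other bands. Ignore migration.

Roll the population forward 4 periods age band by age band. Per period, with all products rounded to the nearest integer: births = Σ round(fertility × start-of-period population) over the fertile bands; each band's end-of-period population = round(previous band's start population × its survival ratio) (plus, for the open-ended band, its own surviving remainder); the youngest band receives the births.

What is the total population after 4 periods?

[period 1]
Births: 890 * 0.08 = 71 ; 840 * 0.078 = 66 → 137
10–19: 1280 * 0.965 = 1235
20–29: 1040 * 0.95 = 988
30–39: 890 * 0.944 = 840
40+: 840 * 0.955 + 1600 * 0.469 = 802 + 750 = 1552
→ [137, 1235, 988, 840, 1552]
[period 2]
Births: 988 * 0.08 = 79 ; 840 * 0.078 = 66 → 145
10–19: 137 * 0.965 = 132
20–29: 1235 * 0.95 = 1173
30–39: 988 * 0.944 = 933
40+: 840 * 0.955 + 1552 * 0.469 = 802 + 728 = 1530
→ [145, 132, 1173, 933, 1530]
[period 3]
Births: 1173 * 0.08 = 94 ; 933 * 0.078 = 73 → 167
10–19: 145 * 0.965 = 140
20–29: 132 * 0.95 = 125
30–39: 1173 * 0.944 = 1107
40+: 933 * 0.955 + 1530 * 0.469 = 891 + 718 = 1609
→ [167, 140, 125, 1107, 1609]
[period 4]
Births: 125 * 0.08 = 10 ; 1107 * 0.078 = 86 → 96
10–19: 167 * 0.965 = 161
20–29: 140 * 0.95 = 133
30–39: 125 * 0.944 = 118
40+: 1107 * 0.955 + 1609 * 0.469 = 1057 + 755 = 1812
→ [96, 161, 133, 118, 1812]
Total after period 4: 96 + 161 + 133 + 118 + 1812 = 2320

2320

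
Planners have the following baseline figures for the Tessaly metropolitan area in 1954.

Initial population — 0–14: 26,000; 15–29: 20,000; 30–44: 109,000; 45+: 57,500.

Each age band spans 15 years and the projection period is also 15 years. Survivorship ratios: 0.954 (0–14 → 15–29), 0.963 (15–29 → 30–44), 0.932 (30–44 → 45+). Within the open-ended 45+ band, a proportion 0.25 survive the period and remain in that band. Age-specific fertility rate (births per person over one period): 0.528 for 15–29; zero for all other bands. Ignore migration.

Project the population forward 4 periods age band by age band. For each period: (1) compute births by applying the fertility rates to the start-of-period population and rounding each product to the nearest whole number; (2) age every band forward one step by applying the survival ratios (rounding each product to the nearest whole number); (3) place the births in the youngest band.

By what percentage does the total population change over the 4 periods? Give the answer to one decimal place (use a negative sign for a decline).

[period 1]
Births: 20000 × 0.528 = 10560
15–29: 26000 × 0.954 = 24804
30–44: 20000 × 0.963 = 19260
45+: 109000 × 0.932 + 57500 × 0.25 = 101588 + 14375 = 115963
Population now: 0–14=10560, 15–29=24804, 30–44=19260, 45+=115963
[period 2]
Births: 24804 × 0.528 = 13097
15–29: 10560 × 0.954 = 10074
30–44: 24804 × 0.963 = 23886
45+: 19260 × 0.932 + 115963 × 0.25 = 17950 + 28991 = 46941
Population now: 0–14=13097, 15–29=10074, 30–44=23886, 45+=46941
[period 3]
Births: 10074 × 0.528 = 5319
15–29: 13097 × 0.954 = 12495
30–44: 10074 × 0.963 = 9701
45+: 23886 × 0.932 + 46941 × 0.25 = 22262 + 11735 = 33997
Population now: 0–14=5319, 15–29=12495, 30–44=9701, 45+=33997
[period 4]
Births: 12495 × 0.528 = 6597
15–29: 5319 × 0.954 = 5074
30–44: 12495 × 0.963 = 12033
45+: 9701 × 0.932 + 33997 × 0.25 = 9041 + 8499 = 17540
Population now: 0–14=6597, 15–29=5074, 30–44=12033, 45+=17540
Total: 212500 → 41244; change = -171256; percentage change = -80.6%

-80.6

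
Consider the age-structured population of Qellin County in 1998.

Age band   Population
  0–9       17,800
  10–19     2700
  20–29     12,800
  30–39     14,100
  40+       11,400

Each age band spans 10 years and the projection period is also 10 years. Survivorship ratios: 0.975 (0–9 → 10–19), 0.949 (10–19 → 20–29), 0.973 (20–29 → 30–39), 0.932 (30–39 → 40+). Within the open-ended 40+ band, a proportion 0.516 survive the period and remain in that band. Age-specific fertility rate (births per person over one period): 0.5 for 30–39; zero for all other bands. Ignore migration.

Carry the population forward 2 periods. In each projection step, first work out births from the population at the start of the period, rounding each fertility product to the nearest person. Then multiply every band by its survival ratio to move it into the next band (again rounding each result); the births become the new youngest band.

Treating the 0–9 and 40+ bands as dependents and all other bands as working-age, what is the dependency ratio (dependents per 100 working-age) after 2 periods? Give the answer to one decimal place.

Period 1:
Births: 14100 × 0.5 = 7050
10–19: 17800 × 0.975 = 17355
20–29: 2700 × 0.949 = 2562
30–39: 12800 × 0.973 = 12454
40+: 14100 × 0.932 + 11400 × 0.516 = 13141 + 5882 = 19023
Giving 7050 / 17355 / 2562 / 12454 / 19023.
Period 2:
Births: 12454 × 0.5 = 6227
10–19: 7050 × 0.975 = 6874
20–29: 17355 × 0.949 = 16470
30–39: 2562 × 0.973 = 2493
40+: 12454 × 0.932 + 19023 × 0.516 = 11607 + 9816 = 21423
Giving 6227 / 6874 / 16470 / 2493 / 21423.
Dependents (band 0–9 + band 40+) = 6227 + 21423 = 27650; working-age = 25837; ratio = 27650/25837 × 100 = 107.0

107.0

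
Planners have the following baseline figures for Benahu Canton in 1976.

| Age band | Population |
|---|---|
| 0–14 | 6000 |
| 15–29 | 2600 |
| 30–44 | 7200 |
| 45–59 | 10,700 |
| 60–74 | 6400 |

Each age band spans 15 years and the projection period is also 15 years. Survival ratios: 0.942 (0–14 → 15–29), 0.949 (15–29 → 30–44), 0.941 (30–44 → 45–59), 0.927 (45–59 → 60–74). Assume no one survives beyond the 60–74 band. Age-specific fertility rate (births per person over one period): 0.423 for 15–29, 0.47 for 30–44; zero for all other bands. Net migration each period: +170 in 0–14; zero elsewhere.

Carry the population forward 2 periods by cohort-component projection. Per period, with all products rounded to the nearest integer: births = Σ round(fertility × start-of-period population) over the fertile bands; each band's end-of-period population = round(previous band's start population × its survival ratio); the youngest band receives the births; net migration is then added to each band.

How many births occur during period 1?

Call the groups 1 to 5, youngest first.
— Period 1 —
Births: 2600 × 0.423 = 1100 ; 7200 × 0.47 = 3384 ⇒ total 4484
Group 2: 6000 × 0.942 = 5652
Group 3: 2600 × 0.949 = 2467
Group 4: 7200 × 0.941 = 6775
Group 5: 10700 × 0.927 = 9919
Net migration: Group 1 + 170 → 4654
→ [4654, 5652, 2467, 6775, 9919]

4484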